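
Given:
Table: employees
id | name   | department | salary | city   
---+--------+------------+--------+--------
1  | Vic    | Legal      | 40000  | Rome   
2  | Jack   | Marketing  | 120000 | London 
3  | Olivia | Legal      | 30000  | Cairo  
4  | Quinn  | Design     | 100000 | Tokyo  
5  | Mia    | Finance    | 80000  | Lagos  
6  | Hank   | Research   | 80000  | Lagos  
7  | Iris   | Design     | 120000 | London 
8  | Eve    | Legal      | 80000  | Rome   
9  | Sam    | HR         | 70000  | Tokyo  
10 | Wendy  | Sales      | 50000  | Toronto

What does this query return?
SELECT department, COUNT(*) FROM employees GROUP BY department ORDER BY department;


Assigning each row to its department group:
  Vic -> Legal
  Jack -> Marketing
  Olivia -> Legal
  Quinn -> Design
  Mia -> Finance
  Hank -> Research
  Iris -> Design
  Eve -> Legal
  Sam -> HR
  Wendy -> Sales


7 groups:
Design, 2
Finance, 1
HR, 1
Legal, 3
Marketing, 1
Research, 1
Sales, 1


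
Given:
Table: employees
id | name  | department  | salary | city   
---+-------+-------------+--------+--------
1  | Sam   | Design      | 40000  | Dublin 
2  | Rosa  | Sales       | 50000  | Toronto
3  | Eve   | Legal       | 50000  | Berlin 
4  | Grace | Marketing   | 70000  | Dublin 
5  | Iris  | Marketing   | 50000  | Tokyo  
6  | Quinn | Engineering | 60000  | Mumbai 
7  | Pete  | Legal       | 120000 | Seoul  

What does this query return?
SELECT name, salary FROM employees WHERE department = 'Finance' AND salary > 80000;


Filtering: department = 'Finance' AND salary > 80000
Matching: 0 rows

Empty result set (0 rows)


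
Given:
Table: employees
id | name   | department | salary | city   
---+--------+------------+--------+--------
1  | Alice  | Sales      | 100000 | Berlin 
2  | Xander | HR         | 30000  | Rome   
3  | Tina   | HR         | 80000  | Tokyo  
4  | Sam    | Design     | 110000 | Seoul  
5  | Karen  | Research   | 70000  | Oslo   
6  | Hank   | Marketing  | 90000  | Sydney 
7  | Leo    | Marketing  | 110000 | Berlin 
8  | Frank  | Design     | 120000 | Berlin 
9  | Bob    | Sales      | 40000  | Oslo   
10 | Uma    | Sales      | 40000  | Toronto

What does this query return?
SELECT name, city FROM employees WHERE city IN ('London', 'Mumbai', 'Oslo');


Filtering: city IN ('London', 'Mumbai', 'Oslo')
Matching: 2 rows

2 rows:
Karen, Oslo
Bob, Oslo


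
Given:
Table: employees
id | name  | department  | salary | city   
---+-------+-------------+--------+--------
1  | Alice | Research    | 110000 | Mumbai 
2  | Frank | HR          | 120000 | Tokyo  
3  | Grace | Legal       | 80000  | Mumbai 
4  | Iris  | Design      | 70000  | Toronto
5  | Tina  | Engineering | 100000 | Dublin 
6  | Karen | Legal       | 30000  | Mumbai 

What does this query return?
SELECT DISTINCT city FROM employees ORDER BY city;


All 'city' values (row order): Mumbai, Tokyo, Mumbai, Toronto, Dublin, Mumbai
Removing duplicates leaves 4 unique value(s).

4 values:
Dublin
Mumbai
Tokyo
Toronto


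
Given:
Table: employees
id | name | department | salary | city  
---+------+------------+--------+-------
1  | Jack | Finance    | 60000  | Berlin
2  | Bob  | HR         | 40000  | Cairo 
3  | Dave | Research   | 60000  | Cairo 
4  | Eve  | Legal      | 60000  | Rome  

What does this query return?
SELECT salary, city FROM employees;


Projecting columns: salary, city

4 rows:
60000, Berlin
40000, Cairo
60000, Cairo
60000, Rome


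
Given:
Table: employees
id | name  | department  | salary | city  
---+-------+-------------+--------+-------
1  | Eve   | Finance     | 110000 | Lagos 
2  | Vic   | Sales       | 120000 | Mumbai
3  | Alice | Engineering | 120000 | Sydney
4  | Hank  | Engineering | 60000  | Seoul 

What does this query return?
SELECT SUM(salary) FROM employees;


SUM(salary) = 110000 + 120000 + 120000 + 60000 = 410000

410000


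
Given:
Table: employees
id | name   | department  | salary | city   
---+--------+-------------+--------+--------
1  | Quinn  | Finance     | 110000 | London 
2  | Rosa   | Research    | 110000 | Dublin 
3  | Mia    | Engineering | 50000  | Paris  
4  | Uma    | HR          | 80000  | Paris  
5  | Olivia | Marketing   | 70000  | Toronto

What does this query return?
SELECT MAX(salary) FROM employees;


Salaries: 110000, 110000, 50000, 80000, 70000
MAX = 110000

110000


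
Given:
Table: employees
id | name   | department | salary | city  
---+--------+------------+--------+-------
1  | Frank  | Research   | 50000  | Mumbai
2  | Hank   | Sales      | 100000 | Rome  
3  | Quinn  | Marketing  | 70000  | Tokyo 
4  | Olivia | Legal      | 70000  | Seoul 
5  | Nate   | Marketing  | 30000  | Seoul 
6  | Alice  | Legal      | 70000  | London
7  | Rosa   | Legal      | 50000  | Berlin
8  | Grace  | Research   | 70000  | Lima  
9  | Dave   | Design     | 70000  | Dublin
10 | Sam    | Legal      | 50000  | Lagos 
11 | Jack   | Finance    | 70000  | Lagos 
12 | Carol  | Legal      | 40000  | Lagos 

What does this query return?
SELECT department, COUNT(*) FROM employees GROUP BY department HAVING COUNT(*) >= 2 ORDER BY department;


Groups with count >= 2:
  Legal: 5 -> PASS
  Marketing: 2 -> PASS
  Research: 2 -> PASS
  Design: 1 -> filtered out
  Finance: 1 -> filtered out
  Sales: 1 -> filtered out


3 groups:
Legal, 5
Marketing, 2
Research, 2


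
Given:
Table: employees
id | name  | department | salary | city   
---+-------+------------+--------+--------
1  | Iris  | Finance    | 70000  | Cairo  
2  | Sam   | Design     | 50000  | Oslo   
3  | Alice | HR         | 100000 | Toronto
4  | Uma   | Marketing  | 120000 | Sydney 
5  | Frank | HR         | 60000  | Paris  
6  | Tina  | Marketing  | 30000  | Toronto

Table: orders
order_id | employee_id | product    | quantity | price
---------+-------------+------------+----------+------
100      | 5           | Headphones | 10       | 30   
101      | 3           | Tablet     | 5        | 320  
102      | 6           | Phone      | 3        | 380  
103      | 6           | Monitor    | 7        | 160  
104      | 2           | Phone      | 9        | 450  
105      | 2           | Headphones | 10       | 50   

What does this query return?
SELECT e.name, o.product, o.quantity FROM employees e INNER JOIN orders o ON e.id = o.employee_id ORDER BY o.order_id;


Joining employees.id = orders.employee_id:
  employee Frank (id=5) -> order Headphones
  employee Alice (id=3) -> order Tablet
  employee Tina (id=6) -> order Phone
  employee Tina (id=6) -> order Monitor
  employee Sam (id=2) -> order Phone
  employee Sam (id=2) -> order Headphones


6 rows:
Frank, Headphones, 10
Alice, Tablet, 5
Tina, Phone, 3
Tina, Monitor, 7
Sam, Phone, 9
Sam, Headphones, 10


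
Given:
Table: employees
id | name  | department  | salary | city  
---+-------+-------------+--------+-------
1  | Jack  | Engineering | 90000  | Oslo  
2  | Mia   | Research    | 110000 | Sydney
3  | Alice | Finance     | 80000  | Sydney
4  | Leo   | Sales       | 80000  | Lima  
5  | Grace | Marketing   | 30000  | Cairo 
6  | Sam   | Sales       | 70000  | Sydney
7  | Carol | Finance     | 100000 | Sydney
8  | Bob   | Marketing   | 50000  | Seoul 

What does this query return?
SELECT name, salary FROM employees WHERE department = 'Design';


Filtering: department = 'Design'
Matching rows: 0

Empty result set (0 rows)


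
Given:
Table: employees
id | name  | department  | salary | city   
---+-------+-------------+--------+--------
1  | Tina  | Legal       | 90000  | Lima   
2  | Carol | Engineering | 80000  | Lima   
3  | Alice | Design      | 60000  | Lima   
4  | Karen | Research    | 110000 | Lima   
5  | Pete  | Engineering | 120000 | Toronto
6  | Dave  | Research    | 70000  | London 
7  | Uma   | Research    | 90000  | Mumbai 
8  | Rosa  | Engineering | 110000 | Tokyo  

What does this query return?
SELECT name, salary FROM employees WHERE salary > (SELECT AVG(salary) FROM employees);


Subquery: AVG(salary) = 91250.0
Filtering: salary > 91250.0
  Karen (110000) -> MATCH
  Pete (120000) -> MATCH
  Rosa (110000) -> MATCH


3 rows:
Karen, 110000
Pete, 120000
Rosa, 110000


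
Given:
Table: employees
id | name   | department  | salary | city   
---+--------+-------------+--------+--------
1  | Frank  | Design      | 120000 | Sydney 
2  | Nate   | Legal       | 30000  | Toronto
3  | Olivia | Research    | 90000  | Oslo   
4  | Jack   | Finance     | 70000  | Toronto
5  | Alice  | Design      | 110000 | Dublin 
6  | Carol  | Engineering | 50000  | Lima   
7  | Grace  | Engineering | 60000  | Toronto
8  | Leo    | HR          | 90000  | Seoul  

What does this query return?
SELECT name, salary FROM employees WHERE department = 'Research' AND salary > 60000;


Filtering: department = 'Research' AND salary > 60000
Matching: 1 rows

1 rows:
Olivia, 90000


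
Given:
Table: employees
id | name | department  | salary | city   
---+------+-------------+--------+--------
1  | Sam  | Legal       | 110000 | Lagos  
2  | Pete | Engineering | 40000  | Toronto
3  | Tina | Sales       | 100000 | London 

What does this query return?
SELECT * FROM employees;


SELECT * returns all 3 rows with all columns

3 rows:
1, Sam, Legal, 110000, Lagos
2, Pete, Engineering, 40000, Toronto
3, Tina, Sales, 100000, London


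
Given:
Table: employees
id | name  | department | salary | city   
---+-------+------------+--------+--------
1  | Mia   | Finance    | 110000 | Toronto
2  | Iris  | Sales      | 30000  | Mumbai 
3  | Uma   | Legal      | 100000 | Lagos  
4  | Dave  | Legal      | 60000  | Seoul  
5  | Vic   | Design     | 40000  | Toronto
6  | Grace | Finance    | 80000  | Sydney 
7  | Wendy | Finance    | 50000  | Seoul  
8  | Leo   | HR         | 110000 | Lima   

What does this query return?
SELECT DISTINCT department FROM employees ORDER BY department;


All 'department' values (row order): Finance, Sales, Legal, Legal, Design, Finance, Finance, HR
Removing duplicates leaves 5 unique value(s).

5 values:
Design
Finance
HR
Legal
Sales


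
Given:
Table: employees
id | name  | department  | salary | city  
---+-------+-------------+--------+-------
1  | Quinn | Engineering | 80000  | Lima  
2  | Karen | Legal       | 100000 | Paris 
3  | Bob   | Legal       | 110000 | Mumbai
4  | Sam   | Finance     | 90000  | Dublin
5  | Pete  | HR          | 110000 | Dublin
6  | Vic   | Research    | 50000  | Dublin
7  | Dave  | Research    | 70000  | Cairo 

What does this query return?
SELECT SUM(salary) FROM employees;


SUM(salary) = 80000 + 100000 + 110000 + 90000 + 110000 + 50000 + 70000 = 610000

610000


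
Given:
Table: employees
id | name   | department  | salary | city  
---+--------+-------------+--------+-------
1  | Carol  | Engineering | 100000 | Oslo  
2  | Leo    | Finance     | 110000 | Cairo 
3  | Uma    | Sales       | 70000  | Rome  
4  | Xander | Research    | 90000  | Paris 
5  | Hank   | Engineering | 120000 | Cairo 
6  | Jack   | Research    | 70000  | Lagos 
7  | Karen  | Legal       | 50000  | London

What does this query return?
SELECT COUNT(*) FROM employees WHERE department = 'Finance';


Counting rows where department = 'Finance'
  Leo -> MATCH


1


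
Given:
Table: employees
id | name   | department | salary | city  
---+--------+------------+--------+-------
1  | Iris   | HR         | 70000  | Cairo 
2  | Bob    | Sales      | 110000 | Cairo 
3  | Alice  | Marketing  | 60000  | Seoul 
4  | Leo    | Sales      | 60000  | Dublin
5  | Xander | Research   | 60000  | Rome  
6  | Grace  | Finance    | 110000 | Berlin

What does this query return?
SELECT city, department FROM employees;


Projecting columns: city, department

6 rows:
Cairo, HR
Cairo, Sales
Seoul, Marketing
Dublin, Sales
Rome, Research
Berlin, Finance


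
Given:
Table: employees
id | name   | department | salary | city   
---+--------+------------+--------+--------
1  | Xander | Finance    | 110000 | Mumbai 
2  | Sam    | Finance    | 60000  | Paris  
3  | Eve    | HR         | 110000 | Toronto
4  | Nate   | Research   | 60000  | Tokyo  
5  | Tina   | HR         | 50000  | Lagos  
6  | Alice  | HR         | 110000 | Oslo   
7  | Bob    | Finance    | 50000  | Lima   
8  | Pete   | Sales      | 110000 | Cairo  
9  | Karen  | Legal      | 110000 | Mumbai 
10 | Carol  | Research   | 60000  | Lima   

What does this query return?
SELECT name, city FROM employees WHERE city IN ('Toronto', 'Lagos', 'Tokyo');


Filtering: city IN ('Toronto', 'Lagos', 'Tokyo')
Matching: 3 rows

3 rows:
Eve, Toronto
Nate, Tokyo
Tina, Lagos


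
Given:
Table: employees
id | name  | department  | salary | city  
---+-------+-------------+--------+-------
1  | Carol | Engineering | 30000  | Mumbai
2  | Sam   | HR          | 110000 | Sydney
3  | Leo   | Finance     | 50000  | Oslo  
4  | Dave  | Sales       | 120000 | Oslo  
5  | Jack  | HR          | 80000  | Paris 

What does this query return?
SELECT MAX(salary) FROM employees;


Salaries: 30000, 110000, 50000, 120000, 80000
MAX = 120000

120000


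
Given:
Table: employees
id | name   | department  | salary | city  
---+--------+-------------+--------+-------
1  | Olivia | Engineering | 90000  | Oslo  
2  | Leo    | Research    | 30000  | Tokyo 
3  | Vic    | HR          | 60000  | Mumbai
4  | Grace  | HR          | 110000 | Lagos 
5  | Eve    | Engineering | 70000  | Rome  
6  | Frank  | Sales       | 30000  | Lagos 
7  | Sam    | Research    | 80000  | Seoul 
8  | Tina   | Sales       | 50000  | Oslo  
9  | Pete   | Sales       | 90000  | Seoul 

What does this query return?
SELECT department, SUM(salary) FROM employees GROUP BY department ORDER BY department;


Summing salary within each department:
  Engineering: 90000 + 70000 = 160000
  HR: 60000 + 110000 = 170000
  Research: 30000 + 80000 = 110000
  Sales: 30000 + 50000 + 90000 = 170000


4 groups:
Engineering, 160000
HR, 170000
Research, 110000
Sales, 170000


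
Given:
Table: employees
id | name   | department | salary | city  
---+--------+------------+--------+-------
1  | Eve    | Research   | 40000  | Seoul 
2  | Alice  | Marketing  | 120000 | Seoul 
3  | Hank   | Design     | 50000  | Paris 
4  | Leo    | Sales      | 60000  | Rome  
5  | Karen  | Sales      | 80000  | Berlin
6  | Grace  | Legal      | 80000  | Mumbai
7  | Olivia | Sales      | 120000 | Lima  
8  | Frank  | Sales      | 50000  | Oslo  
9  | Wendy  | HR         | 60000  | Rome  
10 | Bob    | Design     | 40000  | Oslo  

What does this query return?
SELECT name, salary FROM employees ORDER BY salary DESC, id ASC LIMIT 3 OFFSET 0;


Sort by salary DESC (id ASC tiebreak), then skip 0 and take 3
Rows 1 through 3

3 rows:
Alice, 120000
Olivia, 120000
Karen, 80000


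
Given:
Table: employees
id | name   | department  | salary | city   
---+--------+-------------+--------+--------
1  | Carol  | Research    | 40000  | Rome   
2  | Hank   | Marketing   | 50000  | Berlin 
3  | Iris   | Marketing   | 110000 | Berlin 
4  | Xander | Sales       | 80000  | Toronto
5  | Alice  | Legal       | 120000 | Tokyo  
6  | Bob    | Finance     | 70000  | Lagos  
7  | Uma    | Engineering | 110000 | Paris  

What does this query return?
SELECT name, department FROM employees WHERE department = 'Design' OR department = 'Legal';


Filtering: department = 'Design' OR 'Legal'
Matching: 1 rows

1 rows:
Alice, Legal


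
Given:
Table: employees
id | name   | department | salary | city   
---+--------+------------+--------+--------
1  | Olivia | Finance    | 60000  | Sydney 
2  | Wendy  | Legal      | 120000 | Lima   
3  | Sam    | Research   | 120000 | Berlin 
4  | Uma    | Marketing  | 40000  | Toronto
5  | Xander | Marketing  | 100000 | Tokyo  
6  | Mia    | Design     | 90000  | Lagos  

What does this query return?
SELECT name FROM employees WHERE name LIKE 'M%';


LIKE 'M%' matches names starting with 'M'
Matching: 1

1 rows:
Mia


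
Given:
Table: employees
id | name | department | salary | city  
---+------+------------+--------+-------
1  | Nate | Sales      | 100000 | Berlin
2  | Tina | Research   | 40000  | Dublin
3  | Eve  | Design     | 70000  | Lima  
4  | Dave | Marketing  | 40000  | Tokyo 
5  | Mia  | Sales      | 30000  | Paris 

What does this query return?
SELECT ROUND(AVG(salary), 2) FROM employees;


SUM(salary) = 280000
COUNT = 5
ROUND(AVG, 2) = ROUND(280000 / 5, 2) = 56000.0

56000.0


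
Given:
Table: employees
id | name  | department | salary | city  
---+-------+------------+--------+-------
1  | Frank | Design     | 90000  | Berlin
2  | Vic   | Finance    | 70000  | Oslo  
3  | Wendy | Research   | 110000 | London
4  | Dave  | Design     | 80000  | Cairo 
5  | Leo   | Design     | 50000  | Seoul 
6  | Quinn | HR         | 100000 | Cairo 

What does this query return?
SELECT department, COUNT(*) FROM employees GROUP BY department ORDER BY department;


Assigning each row to its department group:
  Frank -> Design
  Vic -> Finance
  Wendy -> Research
  Dave -> Design
  Leo -> Design
  Quinn -> HR


4 groups:
Design, 3
Finance, 1
HR, 1
Research, 1


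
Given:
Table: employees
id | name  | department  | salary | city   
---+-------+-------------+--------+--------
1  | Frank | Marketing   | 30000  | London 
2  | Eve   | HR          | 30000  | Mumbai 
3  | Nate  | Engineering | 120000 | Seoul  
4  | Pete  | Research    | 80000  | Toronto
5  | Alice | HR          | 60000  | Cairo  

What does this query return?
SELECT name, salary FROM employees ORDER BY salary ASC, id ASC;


Sorting by salary ASC, then id ASC for ties

5 rows:
Frank, 30000
Eve, 30000
Alice, 60000
Pete, 80000
Nate, 120000


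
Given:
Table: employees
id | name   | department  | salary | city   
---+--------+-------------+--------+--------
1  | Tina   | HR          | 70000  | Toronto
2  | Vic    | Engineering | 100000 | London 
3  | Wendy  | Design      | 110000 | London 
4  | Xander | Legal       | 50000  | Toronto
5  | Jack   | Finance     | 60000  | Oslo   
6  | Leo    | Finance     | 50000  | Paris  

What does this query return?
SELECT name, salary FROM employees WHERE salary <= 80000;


Filtering: salary <= 80000
Matching: 4 rows

4 rows:
Tina, 70000
Xander, 50000
Jack, 60000
Leo, 50000


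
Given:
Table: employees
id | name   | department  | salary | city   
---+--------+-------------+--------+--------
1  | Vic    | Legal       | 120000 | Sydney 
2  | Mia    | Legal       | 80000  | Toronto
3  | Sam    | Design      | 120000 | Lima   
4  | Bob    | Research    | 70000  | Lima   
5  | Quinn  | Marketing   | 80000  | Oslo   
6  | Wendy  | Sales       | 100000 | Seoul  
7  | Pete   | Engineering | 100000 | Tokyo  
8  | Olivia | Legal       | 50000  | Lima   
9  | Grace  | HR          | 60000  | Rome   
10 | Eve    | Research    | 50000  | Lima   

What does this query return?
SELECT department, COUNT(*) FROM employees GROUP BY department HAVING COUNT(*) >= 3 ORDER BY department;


Groups with count >= 3:
  Legal: 3 -> PASS
  Design: 1 -> filtered out
  Engineering: 1 -> filtered out
  HR: 1 -> filtered out
  Marketing: 1 -> filtered out
  Research: 2 -> filtered out
  Sales: 1 -> filtered out


1 groups:
Legal, 3


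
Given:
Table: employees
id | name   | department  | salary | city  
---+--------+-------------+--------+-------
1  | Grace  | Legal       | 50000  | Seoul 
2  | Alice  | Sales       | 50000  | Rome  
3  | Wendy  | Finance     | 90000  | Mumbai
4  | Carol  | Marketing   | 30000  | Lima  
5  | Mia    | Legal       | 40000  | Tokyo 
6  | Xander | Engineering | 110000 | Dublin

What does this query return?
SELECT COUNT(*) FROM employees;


COUNT(*) counts all rows

6


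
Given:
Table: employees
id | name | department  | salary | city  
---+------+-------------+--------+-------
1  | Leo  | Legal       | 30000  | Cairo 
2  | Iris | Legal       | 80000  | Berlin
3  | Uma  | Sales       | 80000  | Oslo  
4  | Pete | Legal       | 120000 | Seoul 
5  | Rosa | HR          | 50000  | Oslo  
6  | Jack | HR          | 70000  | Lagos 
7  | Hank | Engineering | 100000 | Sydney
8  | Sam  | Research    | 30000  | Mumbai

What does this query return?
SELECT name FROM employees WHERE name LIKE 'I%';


LIKE 'I%' matches names starting with 'I'
Matching: 1

1 rows:
Iris


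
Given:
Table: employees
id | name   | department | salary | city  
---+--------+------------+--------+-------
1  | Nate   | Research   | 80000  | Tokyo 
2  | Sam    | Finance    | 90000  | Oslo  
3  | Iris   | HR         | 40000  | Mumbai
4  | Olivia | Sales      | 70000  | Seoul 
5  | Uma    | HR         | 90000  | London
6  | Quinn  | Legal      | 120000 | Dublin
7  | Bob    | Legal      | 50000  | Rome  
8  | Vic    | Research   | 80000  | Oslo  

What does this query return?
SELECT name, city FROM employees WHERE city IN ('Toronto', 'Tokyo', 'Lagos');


Filtering: city IN ('Toronto', 'Tokyo', 'Lagos')
Matching: 1 rows

1 rows:
Nate, Tokyo


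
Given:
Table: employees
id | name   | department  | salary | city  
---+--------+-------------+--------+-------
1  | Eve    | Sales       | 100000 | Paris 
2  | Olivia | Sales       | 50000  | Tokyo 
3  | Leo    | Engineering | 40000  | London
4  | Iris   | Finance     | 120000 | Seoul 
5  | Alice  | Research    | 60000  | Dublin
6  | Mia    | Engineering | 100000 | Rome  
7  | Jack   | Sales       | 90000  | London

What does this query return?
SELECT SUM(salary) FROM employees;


SUM(salary) = 100000 + 50000 + 40000 + 120000 + 60000 + 100000 + 90000 = 560000

560000


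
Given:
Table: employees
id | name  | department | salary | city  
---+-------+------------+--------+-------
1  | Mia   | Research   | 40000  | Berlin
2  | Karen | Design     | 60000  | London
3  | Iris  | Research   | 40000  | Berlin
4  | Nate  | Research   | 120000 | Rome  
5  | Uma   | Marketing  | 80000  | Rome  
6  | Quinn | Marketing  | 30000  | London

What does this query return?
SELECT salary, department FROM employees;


Projecting columns: salary, department

6 rows:
40000, Research
60000, Design
40000, Research
120000, Research
80000, Marketing
30000, Marketing


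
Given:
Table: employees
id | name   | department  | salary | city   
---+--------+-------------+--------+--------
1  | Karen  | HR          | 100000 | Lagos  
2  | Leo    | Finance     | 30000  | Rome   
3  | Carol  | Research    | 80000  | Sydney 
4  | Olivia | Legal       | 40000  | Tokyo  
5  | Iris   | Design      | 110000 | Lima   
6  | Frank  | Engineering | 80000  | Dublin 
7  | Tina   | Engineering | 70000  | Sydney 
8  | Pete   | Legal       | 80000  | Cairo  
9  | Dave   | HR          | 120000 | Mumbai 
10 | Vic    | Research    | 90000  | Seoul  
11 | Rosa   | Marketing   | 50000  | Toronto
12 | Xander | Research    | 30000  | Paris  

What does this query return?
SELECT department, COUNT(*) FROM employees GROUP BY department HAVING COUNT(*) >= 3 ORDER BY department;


Groups with count >= 3:
  Research: 3 -> PASS
  Design: 1 -> filtered out
  Engineering: 2 -> filtered out
  Finance: 1 -> filtered out
  HR: 2 -> filtered out
  Legal: 2 -> filtered out
  Marketing: 1 -> filtered out


1 groups:
Research, 3


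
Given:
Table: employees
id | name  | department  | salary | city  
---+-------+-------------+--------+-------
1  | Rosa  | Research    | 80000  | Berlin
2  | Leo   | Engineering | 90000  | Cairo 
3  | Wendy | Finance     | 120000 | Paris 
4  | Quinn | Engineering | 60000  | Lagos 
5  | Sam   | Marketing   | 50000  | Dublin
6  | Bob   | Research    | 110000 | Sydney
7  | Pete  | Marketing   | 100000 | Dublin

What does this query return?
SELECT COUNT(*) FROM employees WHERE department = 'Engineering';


Counting rows where department = 'Engineering'
  Leo -> MATCH
  Quinn -> MATCH


2


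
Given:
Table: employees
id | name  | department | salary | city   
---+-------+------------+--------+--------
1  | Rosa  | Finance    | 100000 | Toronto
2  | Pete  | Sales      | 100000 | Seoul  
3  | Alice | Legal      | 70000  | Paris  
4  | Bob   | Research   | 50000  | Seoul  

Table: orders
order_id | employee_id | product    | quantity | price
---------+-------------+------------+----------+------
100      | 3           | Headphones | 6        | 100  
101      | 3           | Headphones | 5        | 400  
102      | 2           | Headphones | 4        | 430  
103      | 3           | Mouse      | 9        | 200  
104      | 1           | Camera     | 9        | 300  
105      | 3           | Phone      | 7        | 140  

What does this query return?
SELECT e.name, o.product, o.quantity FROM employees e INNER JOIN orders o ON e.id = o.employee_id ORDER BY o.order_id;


Joining employees.id = orders.employee_id:
  employee Alice (id=3) -> order Headphones
  employee Alice (id=3) -> order Headphones
  employee Pete (id=2) -> order Headphones
  employee Alice (id=3) -> order Mouse
  employee Rosa (id=1) -> order Camera
  employee Alice (id=3) -> order Phone


6 rows:
Alice, Headphones, 6
Alice, Headphones, 5
Pete, Headphones, 4
Alice, Mouse, 9
Rosa, Camera, 9
Alice, Phone, 7


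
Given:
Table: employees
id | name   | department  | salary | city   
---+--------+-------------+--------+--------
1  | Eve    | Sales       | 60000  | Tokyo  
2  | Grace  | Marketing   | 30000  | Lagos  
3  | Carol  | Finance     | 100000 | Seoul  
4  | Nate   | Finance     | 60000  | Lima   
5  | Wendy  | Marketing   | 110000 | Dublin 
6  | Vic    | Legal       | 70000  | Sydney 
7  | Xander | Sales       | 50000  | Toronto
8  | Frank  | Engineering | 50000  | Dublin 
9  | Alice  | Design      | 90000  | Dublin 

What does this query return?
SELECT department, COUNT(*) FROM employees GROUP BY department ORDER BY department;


Assigning each row to its department group:
  Eve -> Sales
  Grace -> Marketing
  Carol -> Finance
  Nate -> Finance
  Wendy -> Marketing
  Vic -> Legal
  Xander -> Sales
  Frank -> Engineering
  Alice -> Design


6 groups:
Design, 1
Engineering, 1
Finance, 2
Legal, 1
Marketing, 2
Sales, 2


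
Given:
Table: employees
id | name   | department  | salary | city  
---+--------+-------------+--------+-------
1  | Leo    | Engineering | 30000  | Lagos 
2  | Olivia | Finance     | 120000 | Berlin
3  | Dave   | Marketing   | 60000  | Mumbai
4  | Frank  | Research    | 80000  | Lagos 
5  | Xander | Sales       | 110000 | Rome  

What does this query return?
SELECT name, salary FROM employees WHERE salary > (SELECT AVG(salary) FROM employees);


Subquery: AVG(salary) = 80000.0
Filtering: salary > 80000.0
  Olivia (120000) -> MATCH
  Xander (110000) -> MATCH


2 rows:
Olivia, 120000
Xander, 110000


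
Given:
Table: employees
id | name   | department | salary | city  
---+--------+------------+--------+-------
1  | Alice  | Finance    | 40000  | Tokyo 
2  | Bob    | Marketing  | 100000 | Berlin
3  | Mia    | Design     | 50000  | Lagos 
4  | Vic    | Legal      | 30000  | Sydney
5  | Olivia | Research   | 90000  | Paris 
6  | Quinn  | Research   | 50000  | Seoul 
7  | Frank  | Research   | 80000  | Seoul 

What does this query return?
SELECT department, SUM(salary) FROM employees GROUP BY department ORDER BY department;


Summing salary within each department:
  Design: 50000 = 50000
  Finance: 40000 = 40000
  Legal: 30000 = 30000
  Marketing: 100000 = 100000
  Research: 90000 + 50000 + 80000 = 220000


5 groups:
Design, 50000
Finance, 40000
Legal, 30000
Marketing, 100000
Research, 220000


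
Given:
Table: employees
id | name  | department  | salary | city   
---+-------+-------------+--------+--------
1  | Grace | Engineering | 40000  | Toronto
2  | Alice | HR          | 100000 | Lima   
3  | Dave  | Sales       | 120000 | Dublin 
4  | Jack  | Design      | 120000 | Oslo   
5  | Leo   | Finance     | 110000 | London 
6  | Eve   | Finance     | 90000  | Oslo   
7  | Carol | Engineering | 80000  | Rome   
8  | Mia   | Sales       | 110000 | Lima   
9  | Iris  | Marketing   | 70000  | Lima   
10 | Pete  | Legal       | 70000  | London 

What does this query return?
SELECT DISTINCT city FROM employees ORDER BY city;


All 'city' values (row order): Toronto, Lima, Dublin, Oslo, London, Oslo, Rome, Lima, Lima, London
Removing duplicates leaves 6 unique value(s).

6 values:
Dublin
Lima
London
Oslo
Rome
Toronto


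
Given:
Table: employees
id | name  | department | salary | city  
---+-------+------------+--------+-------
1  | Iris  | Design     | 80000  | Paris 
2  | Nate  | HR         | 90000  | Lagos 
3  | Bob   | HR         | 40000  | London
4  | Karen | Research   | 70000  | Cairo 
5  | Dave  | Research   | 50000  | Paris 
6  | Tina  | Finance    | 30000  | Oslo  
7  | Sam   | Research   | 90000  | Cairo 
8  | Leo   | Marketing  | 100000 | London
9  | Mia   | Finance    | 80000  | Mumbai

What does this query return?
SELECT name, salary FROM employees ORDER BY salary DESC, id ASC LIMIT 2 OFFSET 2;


Sort by salary DESC (id ASC tiebreak), then skip 2 and take 2
Rows 3 through 4

2 rows:
Sam, 90000
Iris, 80000


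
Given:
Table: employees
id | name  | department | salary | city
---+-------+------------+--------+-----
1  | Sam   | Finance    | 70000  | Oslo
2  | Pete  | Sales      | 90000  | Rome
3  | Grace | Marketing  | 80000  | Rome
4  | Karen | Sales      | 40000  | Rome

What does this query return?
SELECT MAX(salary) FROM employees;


Salaries: 70000, 90000, 80000, 40000
MAX = 90000

90000


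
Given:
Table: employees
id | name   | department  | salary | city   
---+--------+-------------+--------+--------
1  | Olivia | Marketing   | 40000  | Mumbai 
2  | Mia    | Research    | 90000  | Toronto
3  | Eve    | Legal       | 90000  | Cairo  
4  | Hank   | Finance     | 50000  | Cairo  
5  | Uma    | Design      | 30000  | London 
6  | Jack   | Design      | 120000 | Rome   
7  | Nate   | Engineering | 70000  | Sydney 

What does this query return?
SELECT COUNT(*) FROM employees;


COUNT(*) counts all rows

7


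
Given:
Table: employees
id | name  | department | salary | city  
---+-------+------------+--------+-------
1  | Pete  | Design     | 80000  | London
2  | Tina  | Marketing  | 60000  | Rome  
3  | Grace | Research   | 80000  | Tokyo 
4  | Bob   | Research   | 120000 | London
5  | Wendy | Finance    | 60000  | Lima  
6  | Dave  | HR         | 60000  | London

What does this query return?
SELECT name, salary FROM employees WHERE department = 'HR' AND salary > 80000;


Filtering: department = 'HR' AND salary > 80000
Matching: 0 rows

Empty result set (0 rows)


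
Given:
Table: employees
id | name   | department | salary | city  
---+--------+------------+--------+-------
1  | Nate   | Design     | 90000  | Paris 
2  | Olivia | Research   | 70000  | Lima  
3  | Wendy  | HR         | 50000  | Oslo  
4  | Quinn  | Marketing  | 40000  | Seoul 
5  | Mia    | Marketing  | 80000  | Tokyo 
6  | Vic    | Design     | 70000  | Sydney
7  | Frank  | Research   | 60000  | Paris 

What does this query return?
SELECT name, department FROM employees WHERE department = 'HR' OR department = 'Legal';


Filtering: department = 'HR' OR 'Legal'
Matching: 1 rows

1 rows:
Wendy, HR


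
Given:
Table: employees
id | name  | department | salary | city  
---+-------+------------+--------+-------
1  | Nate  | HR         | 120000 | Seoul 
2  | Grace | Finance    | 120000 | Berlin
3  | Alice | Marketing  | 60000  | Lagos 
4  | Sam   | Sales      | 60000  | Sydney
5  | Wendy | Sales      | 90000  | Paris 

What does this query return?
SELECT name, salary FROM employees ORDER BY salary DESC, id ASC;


Sorting by salary DESC, then id ASC for ties

5 rows:
Nate, 120000
Grace, 120000
Wendy, 90000
Alice, 60000
Sam, 60000


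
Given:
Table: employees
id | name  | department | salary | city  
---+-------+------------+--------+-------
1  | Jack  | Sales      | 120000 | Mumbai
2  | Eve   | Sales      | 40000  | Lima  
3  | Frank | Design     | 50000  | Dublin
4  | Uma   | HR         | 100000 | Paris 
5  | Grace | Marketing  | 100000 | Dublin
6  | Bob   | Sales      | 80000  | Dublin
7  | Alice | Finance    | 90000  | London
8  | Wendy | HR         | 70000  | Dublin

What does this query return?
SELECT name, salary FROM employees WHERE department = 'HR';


Filtering: department = 'HR'
Matching rows: 2

2 rows:
Uma, 100000
Wendy, 70000


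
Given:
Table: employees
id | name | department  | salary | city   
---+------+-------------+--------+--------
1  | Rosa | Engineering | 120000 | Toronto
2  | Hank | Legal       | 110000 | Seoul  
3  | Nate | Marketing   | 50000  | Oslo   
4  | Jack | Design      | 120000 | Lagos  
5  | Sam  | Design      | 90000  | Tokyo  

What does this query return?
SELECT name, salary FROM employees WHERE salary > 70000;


Filtering: salary > 70000
Matching: 4 rows

4 rows:
Rosa, 120000
Hank, 110000
Jack, 120000
Sam, 90000


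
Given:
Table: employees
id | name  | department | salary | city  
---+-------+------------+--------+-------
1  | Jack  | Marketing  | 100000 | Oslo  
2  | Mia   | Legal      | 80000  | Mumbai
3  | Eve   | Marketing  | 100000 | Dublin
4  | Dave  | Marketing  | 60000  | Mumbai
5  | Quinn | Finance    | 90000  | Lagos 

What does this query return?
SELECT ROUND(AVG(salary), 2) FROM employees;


SUM(salary) = 430000
COUNT = 5
ROUND(AVG, 2) = ROUND(430000 / 5, 2) = 86000.0

86000.0


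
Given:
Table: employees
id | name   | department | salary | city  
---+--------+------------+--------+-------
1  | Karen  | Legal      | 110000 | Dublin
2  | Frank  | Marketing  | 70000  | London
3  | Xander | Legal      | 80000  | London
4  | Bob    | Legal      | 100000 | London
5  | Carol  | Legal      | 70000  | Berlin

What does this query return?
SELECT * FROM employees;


SELECT * returns all 5 rows with all columns

5 rows:
1, Karen, Legal, 110000, Dublin
2, Frank, Marketing, 70000, London
3, Xander, Legal, 80000, London
4, Bob, Legal, 100000, London
5, Carol, Legal, 70000, Berlin


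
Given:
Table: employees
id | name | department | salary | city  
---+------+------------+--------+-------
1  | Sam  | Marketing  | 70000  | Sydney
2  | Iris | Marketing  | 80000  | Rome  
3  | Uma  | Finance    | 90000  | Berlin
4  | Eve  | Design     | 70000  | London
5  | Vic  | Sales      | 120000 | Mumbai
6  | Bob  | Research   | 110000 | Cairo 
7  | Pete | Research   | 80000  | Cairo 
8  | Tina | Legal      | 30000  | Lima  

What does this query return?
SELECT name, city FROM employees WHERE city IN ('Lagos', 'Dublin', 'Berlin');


Filtering: city IN ('Lagos', 'Dublin', 'Berlin')
Matching: 1 rows

1 rows:
Uma, Berlin


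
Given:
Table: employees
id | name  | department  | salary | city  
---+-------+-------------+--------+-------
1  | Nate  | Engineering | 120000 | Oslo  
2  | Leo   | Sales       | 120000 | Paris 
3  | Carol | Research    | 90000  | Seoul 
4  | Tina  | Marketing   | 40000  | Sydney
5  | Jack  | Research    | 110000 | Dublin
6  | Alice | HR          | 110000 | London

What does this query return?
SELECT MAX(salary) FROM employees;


Salaries: 120000, 120000, 90000, 40000, 110000, 110000
MAX = 120000

120000


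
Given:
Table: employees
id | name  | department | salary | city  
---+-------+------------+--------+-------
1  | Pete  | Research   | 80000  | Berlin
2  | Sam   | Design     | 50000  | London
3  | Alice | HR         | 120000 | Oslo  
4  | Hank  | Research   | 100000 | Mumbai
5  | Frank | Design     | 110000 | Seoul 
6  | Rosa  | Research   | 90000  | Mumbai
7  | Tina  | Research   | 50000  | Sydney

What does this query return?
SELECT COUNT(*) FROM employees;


COUNT(*) counts all rows

7


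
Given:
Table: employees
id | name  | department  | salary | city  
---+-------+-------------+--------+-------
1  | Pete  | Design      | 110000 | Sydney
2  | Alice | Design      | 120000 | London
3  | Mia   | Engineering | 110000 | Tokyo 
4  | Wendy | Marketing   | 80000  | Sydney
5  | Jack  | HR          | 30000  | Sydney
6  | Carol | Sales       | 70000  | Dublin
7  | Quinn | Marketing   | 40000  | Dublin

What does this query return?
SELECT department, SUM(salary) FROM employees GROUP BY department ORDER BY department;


Summing salary within each department:
  Design: 110000 + 120000 = 230000
  Engineering: 110000 = 110000
  HR: 30000 = 30000
  Marketing: 80000 + 40000 = 120000
  Sales: 70000 = 70000


5 groups:
Design, 230000
Engineering, 110000
HR, 30000
Marketing, 120000
Sales, 70000


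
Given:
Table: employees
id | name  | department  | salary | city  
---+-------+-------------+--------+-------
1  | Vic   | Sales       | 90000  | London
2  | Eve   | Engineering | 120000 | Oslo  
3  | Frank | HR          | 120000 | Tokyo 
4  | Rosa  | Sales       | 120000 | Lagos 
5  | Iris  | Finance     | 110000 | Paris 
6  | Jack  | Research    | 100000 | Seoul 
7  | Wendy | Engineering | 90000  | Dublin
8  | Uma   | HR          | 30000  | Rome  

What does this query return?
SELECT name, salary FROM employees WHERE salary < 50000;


Filtering: salary < 50000
Matching: 1 rows

1 rows:
Uma, 30000


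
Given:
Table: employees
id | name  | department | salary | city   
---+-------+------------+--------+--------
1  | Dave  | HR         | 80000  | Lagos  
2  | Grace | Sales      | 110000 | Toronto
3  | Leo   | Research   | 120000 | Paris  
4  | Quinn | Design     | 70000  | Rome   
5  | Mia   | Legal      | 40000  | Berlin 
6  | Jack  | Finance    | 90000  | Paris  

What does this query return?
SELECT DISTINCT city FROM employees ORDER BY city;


All 'city' values (row order): Lagos, Toronto, Paris, Rome, Berlin, Paris
Removing duplicates leaves 5 unique value(s).

5 values:
Berlin
Lagos
Paris
Rome
Toronto


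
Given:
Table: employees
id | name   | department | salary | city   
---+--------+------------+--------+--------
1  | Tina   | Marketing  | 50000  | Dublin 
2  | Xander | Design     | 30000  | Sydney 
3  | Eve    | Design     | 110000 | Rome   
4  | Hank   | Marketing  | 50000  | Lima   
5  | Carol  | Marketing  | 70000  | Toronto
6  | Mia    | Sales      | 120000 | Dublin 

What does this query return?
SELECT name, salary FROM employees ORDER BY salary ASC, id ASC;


Sorting by salary ASC, then id ASC for ties

6 rows:
Xander, 30000
Tina, 50000
Hank, 50000
Carol, 70000
Eve, 110000
Mia, 120000


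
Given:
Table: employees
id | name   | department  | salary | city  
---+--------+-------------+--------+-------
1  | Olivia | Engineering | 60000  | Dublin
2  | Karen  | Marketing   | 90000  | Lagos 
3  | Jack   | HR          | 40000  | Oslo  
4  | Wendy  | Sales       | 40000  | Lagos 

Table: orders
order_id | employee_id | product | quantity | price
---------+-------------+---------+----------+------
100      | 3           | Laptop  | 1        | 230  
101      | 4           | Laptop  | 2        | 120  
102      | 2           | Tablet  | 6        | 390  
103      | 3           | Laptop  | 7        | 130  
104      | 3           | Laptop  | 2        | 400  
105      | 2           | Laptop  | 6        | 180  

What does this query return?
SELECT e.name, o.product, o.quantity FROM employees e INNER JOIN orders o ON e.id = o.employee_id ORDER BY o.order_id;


Joining employees.id = orders.employee_id:
  employee Jack (id=3) -> order Laptop
  employee Wendy (id=4) -> order Laptop
  employee Karen (id=2) -> order Tablet
  employee Jack (id=3) -> order Laptop
  employee Jack (id=3) -> order Laptop
  employee Karen (id=2) -> order Laptop


6 rows:
Jack, Laptop, 1
Wendy, Laptop, 2
Karen, Tablet, 6
Jack, Laptop, 7
Jack, Laptop, 2
Karen, Laptop, 6


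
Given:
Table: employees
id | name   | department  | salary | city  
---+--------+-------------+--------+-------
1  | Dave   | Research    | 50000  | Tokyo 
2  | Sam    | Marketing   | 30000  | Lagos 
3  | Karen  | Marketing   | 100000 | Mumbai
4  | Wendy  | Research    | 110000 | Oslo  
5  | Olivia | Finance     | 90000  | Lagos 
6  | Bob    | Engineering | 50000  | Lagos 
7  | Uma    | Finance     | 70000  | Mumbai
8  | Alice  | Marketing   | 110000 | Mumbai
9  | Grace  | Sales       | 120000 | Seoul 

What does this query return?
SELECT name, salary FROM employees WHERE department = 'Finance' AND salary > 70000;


Filtering: department = 'Finance' AND salary > 70000
Matching: 1 rows

1 rows:
Olivia, 90000


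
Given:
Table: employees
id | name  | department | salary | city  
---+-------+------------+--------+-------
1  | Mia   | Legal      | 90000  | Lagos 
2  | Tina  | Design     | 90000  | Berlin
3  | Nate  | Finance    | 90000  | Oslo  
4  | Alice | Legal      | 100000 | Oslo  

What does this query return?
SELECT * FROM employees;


SELECT * returns all 4 rows with all columns

4 rows:
1, Mia, Legal, 90000, Lagos
2, Tina, Design, 90000, Berlin
3, Nate, Finance, 90000, Oslo
4, Alice, Legal, 100000, Oslo
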